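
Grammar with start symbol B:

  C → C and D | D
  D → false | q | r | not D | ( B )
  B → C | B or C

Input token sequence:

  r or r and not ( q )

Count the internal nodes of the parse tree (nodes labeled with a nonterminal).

[B [B [C [D r]]] or [C [C [D r]] and [D not [D ( [B [C [D q]]] )]]]]

12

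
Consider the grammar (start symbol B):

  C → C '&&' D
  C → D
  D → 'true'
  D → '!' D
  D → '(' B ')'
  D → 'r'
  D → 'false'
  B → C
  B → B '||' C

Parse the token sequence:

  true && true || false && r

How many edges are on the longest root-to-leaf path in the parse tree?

5

[B [B [C [C [D true]] && [D true]]] || [C [C [D false]] && [D r]]]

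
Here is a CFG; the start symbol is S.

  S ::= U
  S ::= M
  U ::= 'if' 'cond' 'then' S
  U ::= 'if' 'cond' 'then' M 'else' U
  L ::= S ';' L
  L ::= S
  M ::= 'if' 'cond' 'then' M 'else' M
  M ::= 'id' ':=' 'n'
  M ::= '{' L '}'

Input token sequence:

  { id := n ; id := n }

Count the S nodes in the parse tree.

[S [M { [L [S [M id := n]] ; [L [S [M id := n]]]] }]]

3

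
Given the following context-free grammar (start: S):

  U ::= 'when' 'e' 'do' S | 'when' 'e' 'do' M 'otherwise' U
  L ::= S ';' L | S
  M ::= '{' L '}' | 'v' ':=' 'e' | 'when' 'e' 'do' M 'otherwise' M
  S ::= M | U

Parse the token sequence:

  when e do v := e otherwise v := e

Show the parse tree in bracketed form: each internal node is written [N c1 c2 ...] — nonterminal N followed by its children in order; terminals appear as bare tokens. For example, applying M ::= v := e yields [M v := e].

[S [M when e do [M v := e] otherwise [M v := e]]]

S
M
when e do M otherwise M
when e do v := e otherwise M
when e do v := e otherwise v := e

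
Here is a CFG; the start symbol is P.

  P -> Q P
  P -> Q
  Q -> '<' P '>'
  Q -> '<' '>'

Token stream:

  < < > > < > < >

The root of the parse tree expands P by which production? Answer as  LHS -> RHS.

[P [Q < [P [Q < >]] >] [P [Q < >] [P [Q < >]]]]

P -> Q P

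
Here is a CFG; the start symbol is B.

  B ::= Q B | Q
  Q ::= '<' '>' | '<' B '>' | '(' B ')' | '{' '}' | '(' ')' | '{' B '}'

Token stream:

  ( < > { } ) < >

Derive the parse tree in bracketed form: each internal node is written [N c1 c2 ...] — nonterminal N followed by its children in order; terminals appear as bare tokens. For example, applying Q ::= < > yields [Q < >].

B
Q B
( B ) B
( Q B ) B
( < > B ) B
( < > Q ) B
( < > { } ) B
( < > { } ) Q
( < > { } ) < >

[B [Q ( [B [Q < >] [B [Q { }]]] )] [B [Q < >]]]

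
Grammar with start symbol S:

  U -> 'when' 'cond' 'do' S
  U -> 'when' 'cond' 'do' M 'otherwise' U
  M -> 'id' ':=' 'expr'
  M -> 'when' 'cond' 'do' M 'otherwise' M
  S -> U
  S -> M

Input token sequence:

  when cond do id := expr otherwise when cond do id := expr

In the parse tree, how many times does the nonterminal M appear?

2

[S [U when cond do [M id := expr] otherwise [U when cond do [S [M id := expr]]]]]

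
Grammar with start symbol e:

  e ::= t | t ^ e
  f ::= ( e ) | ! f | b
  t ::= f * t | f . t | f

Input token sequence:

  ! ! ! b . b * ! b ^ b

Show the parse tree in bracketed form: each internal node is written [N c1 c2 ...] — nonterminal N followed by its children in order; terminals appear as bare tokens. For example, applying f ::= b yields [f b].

[e [t [f ! [f ! [f ! [f b]]]] . [t [f b] * [t [f ! [f b]]]]] ^ [e [t [f b]]]]

e
t ^ e
f . t ^ e
! f . t ^ e
! ! f . t ^ e
! ! ! f . t ^ e
! ! ! b . t ^ e
! ! ! b . f * t ^ e
! ! ! b . b * t ^ e
! ! ! b . b * f ^ e
! ! ! b . b * ! f ^ e
! ! ! b . b * ! b ^ e
! ! ! b . b * ! b ^ t
! ! ! b . b * ! b ^ f
! ! ! b . b * ! b ^ b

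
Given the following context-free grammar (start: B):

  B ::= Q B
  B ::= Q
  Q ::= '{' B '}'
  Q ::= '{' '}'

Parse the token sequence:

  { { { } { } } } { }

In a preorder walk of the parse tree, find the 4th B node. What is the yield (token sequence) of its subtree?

{ }

[B [Q { [B [Q { [B [Q { }] [B [Q { }]]] }]] }] [B [Q { }]]]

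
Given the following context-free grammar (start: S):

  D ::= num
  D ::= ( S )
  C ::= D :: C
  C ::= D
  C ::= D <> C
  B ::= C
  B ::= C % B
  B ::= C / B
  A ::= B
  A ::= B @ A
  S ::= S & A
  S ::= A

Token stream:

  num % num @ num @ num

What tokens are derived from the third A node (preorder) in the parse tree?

[S [A [B [C [D num]] % [B [C [D num]]]] @ [A [B [C [D num]]] @ [A [B [C [D num]]]]]]]

num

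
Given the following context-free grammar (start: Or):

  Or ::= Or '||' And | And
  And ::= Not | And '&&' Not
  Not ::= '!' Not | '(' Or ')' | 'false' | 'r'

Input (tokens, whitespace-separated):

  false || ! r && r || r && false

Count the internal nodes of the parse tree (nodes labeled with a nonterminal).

14

[Or [Or [Or [And [Not false]]] || [And [And [Not ! [Not r]]] && [Not r]]] || [And [And [Not r]] && [Not false]]]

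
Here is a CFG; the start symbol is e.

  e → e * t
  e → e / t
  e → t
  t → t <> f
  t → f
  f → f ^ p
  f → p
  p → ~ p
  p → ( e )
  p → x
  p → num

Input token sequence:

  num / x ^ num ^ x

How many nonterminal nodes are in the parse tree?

[e [e [t [f [p num]]]] / [t [f [f [f [p x]] ^ [p num]] ^ [p x]]]]

12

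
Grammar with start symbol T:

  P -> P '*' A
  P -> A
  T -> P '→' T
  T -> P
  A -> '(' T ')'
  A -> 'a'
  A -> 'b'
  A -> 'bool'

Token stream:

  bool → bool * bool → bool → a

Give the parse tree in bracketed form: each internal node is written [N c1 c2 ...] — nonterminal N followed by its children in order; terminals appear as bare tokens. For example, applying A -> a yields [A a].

[T [P [A bool]] → [T [P [P [A bool]] * [A bool]] → [T [P [A bool]] → [T [P [A a]]]]]]

T
P → T
A → T
bool → T
bool → P → T
bool → P * A → T
bool → A * A → T
bool → bool * A → T
bool → bool * bool → T
bool → bool * bool → P → T
bool → bool * bool → A → T
bool → bool * bool → bool → T
bool → bool * bool → bool → P
bool → bool * bool → bool → A
bool → bool * bool → bool → a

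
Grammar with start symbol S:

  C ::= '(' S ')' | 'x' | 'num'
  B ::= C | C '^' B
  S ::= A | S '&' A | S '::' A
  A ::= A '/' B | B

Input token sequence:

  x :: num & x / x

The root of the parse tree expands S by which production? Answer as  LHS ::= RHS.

[S [S [S [A [B [C x]]]] :: [A [B [C num]]]] & [A [A [B [C x]]] / [B [C x]]]]

S ::= S '&' A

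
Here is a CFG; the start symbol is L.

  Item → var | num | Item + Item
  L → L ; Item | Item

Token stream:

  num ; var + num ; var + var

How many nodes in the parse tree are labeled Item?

7

[L [L [L [Item num]] ; [Item [Item var] + [Item num]]] ; [Item [Item var] + [Item var]]]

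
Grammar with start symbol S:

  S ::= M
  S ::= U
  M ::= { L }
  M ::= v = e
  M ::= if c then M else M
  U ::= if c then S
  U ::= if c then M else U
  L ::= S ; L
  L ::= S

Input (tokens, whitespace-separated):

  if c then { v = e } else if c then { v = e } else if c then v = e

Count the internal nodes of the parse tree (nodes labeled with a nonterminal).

[S [U if c then [M { [L [S [M v = e]]] }] else [U if c then [M { [L [S [M v = e]]] }] else [U if c then [S [M v = e]]]]]]

14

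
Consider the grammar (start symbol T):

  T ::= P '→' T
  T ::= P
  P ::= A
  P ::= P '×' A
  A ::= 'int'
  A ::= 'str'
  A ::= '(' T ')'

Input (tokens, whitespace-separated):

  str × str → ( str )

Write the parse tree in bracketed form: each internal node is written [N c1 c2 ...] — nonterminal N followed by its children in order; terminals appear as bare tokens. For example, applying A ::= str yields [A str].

[T [P [P [A str]] × [A str]] → [T [P [A ( [T [P [A str]]] )]]]]

T
P → T
P × A → T
A × A → T
str × A → T
str × str → T
str × str → P
str × str → A
str × str → ( T )
str × str → ( P )
str × str → ( A )
str × str → ( str )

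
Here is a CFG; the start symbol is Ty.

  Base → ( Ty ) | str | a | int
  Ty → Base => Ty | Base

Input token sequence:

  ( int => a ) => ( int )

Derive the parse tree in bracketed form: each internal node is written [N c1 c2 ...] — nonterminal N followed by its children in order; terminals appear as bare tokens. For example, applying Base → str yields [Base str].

Ty
Base => Ty
( Ty ) => Ty
( Base => Ty ) => Ty
( int => Ty ) => Ty
( int => Base ) => Ty
( int => a ) => Ty
( int => a ) => Base
( int => a ) => ( Ty )
( int => a ) => ( Base )
( int => a ) => ( int )

[Ty [Base ( [Ty [Base int] => [Ty [Base a]]] )] => [Ty [Base ( [Ty [Base int]] )]]]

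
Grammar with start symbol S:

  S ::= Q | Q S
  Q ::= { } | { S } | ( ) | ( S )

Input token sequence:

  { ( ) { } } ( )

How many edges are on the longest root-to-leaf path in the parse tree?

5

[S [Q { [S [Q ( )] [S [Q { }]]] }] [S [Q ( )]]]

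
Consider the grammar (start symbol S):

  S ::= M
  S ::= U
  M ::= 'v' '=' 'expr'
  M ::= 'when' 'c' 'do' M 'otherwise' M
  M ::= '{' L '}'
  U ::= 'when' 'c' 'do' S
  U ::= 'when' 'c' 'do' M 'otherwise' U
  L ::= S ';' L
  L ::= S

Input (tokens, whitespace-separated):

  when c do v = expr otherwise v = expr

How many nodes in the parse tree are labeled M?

3

[S [M when c do [M v = expr] otherwise [M v = expr]]]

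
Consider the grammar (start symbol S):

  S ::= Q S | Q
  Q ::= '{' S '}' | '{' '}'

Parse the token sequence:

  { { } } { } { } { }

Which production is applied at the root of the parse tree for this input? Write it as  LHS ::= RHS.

S ::= Q S

[S [Q { [S [Q { }]] }] [S [Q { }] [S [Q { }] [S [Q { }]]]]]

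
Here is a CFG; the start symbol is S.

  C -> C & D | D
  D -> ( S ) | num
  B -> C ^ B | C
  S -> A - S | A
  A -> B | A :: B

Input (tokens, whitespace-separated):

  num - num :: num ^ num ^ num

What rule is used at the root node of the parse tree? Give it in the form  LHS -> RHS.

[S [A [B [C [D num]]]] - [S [A [A [B [C [D num]]]] :: [B [C [D num]] ^ [B [C [D num]] ^ [B [C [D num]]]]]]]]

S -> A - S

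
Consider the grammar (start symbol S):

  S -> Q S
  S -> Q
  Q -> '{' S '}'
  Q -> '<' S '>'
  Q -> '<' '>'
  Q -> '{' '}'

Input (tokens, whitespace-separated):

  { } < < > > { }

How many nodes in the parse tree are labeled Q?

[S [Q { }] [S [Q < [S [Q < >]] >] [S [Q { }]]]]

4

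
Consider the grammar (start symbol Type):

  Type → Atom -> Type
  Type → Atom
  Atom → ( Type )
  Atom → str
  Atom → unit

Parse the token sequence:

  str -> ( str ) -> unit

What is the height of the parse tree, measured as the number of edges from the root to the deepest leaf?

[Type [Atom str] -> [Type [Atom ( [Type [Atom str]] )] -> [Type [Atom unit]]]]

5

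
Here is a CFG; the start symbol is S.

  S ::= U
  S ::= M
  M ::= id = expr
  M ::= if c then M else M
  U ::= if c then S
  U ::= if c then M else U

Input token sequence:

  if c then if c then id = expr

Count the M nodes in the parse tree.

1

[S [U if c then [S [U if c then [S [M id = expr]]]]]]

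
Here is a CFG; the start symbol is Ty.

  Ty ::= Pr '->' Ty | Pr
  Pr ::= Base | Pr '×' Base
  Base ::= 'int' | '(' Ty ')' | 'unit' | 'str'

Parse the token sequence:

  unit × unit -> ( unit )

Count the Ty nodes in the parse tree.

[Ty [Pr [Pr [Base unit]] × [Base unit]] -> [Ty [Pr [Base ( [Ty [Pr [Base unit]]] )]]]]

3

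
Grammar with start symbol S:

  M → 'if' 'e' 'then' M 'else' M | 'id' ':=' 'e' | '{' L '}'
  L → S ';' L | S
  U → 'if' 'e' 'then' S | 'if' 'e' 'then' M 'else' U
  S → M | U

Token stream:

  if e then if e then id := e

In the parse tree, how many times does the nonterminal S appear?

[S [U if e then [S [U if e then [S [M id := e]]]]]]

3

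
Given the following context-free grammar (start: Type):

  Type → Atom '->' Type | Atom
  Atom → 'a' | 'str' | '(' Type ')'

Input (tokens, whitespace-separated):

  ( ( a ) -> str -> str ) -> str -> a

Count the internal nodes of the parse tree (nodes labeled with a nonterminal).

[Type [Atom ( [Type [Atom ( [Type [Atom a]] )] -> [Type [Atom str] -> [Type [Atom str]]]] )] -> [Type [Atom str] -> [Type [Atom a]]]]

14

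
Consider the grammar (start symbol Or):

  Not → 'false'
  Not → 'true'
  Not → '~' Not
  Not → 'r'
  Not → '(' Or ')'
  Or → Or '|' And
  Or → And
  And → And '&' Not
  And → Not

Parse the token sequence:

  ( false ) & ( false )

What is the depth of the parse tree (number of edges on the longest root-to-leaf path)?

[Or [And [And [Not ( [Or [And [Not false]]] )]] & [Not ( [Or [And [Not false]]] )]]]

7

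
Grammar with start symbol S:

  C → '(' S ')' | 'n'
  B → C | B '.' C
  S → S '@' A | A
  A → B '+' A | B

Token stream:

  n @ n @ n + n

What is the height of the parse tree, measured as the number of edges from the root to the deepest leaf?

[S [S [S [A [B [C n]]]] @ [A [B [C n]]]] @ [A [B [C n]] + [A [B [C n]]]]]

6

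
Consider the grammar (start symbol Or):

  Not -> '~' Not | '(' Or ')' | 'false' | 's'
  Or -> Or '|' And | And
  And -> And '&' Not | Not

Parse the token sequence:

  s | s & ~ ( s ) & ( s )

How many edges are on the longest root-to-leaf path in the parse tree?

[Or [Or [And [Not s]]] | [And [And [And [Not s]] & [Not ~ [Not ( [Or [And [Not s]]] )]]] & [Not ( [Or [And [Not s]]] )]]]

8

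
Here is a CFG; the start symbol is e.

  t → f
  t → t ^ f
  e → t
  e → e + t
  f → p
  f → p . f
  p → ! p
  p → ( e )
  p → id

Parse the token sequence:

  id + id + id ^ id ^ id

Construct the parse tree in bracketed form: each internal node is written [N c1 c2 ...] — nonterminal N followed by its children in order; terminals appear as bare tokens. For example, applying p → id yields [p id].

[e [e [e [t [f [p id]]]] + [t [f [p id]]]] + [t [t [t [f [p id]]] ^ [f [p id]]] ^ [f [p id]]]]

e
e + t
e + t + t
t + t + t
f + t + t
p + t + t
id + t + t
id + f + t
id + p + t
id + id + t
id + id + t ^ f
id + id + t ^ f ^ f
id + id + f ^ f ^ f
id + id + p ^ f ^ f
id + id + id ^ f ^ f
id + id + id ^ p ^ f
id + id + id ^ id ^ f
id + id + id ^ id ^ p
id + id + id ^ id ^ id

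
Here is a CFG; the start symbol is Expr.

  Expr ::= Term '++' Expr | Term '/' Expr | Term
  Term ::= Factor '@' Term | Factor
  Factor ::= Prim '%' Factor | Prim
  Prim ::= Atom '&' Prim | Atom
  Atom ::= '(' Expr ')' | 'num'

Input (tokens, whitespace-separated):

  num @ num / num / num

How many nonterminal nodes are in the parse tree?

19

[Expr [Term [Factor [Prim [Atom num]]] @ [Term [Factor [Prim [Atom num]]]]] / [Expr [Term [Factor [Prim [Atom num]]]] / [Expr [Term [Factor [Prim [Atom num]]]]]]]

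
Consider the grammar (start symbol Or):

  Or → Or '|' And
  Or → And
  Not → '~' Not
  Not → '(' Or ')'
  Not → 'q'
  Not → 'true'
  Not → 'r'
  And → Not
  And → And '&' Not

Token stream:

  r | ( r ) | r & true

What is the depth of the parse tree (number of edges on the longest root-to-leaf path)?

[Or [Or [Or [And [Not r]]] | [And [Not ( [Or [And [Not r]]] )]]] | [And [And [Not r]] & [Not true]]]

7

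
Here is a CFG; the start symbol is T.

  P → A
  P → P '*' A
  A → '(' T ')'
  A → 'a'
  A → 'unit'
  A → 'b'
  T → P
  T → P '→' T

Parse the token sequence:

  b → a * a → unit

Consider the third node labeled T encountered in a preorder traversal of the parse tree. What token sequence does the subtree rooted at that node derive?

[T [P [A b]] → [T [P [P [A a]] * [A a]] → [T [P [A unit]]]]]

unit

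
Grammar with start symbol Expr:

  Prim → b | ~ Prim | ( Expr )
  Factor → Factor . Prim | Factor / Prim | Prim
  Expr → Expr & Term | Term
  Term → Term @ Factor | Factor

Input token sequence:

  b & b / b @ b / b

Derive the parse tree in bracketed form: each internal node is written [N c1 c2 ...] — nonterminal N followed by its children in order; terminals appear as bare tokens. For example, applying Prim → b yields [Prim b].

[Expr [Expr [Term [Factor [Prim b]]]] & [Term [Term [Factor [Factor [Prim b]] / [Prim b]]] @ [Factor [Factor [Prim b]] / [Prim b]]]]

Expr
Expr & Term
Term & Term
Factor & Term
Prim & Term
b & Term
b & Term @ Factor
b & Factor @ Factor
b & Factor / Prim @ Factor
b & Prim / Prim @ Factor
b & b / Prim @ Factor
b & b / b @ Factor
b & b / b @ Factor / Prim
b & b / b @ Prim / Prim
b & b / b @ b / Prim
b & b / b @ b / b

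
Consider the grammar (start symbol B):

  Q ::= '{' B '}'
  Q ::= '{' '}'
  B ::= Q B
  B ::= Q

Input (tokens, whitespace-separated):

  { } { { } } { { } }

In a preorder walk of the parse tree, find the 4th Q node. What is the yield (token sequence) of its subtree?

[B [Q { }] [B [Q { [B [Q { }]] }] [B [Q { [B [Q { }]] }]]]]

{ { } }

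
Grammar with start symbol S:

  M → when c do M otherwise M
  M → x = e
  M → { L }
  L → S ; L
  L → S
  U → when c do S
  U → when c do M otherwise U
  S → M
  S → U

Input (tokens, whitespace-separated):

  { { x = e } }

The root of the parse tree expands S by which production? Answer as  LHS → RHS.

S → M

[S [M { [L [S [M { [L [S [M x = e]]] }]]] }]]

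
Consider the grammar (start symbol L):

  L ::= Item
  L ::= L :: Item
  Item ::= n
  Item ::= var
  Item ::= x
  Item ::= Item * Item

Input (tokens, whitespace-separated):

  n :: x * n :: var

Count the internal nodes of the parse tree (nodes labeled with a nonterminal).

8

[L [L [L [Item n]] :: [Item [Item x] * [Item n]]] :: [Item var]]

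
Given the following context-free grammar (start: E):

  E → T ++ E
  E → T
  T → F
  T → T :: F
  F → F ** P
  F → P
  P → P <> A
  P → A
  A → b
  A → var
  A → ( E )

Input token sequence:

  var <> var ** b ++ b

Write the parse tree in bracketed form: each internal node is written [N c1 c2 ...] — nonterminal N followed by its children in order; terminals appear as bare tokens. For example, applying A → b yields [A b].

E
T ++ E
F ++ E
F ** P ++ E
P ** P ++ E
P <> A ** P ++ E
A <> A ** P ++ E
var <> A ** P ++ E
var <> var ** P ++ E
var <> var ** A ++ E
var <> var ** b ++ E
var <> var ** b ++ T
var <> var ** b ++ F
var <> var ** b ++ P
var <> var ** b ++ A
var <> var ** b ++ b

[E [T [F [F [P [P [A var]] <> [A var]]] ** [P [A b]]]] ++ [E [T [F [P [A b]]]]]]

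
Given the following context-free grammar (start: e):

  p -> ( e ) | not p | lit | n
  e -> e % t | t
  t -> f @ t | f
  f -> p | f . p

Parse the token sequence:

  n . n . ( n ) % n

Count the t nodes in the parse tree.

[e [e [t [f [f [f [p n]] . [p n]] . [p ( [e [t [f [p n]]]] )]]]] % [t [f [p n]]]]

3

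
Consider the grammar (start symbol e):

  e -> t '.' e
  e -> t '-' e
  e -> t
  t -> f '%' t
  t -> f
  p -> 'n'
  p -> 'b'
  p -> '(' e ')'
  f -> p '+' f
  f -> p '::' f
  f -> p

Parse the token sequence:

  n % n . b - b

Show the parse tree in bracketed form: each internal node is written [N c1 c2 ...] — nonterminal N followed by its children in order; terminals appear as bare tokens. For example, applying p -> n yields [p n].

e
t . e
f % t . e
p % t . e
n % t . e
n % f . e
n % p . e
n % n . e
n % n . t - e
n % n . f - e
n % n . p - e
n % n . b - e
n % n . b - t
n % n . b - f
n % n . b - p
n % n . b - b

[e [t [f [p n]] % [t [f [p n]]]] . [e [t [f [p b]]] - [e [t [f [p b]]]]]]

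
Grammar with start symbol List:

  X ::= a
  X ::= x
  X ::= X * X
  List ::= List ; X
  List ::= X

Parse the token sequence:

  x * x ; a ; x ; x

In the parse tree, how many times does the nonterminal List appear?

4

[List [List [List [List [X [X x] * [X x]]] ; [X a]] ; [X x]] ; [X x]]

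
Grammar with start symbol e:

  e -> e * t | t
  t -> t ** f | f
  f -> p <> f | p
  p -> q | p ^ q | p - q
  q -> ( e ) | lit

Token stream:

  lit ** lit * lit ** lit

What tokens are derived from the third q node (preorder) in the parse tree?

[e [e [t [t [f [p [q lit]]]] ** [f [p [q lit]]]]] * [t [t [f [p [q lit]]]] ** [f [p [q lit]]]]]

lit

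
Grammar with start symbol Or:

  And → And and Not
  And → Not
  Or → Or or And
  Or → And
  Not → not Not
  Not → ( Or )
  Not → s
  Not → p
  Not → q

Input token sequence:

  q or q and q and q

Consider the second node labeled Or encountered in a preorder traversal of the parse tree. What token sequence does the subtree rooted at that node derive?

[Or [Or [And [Not q]]] or [And [And [And [Not q]] and [Not q]] and [Not q]]]

q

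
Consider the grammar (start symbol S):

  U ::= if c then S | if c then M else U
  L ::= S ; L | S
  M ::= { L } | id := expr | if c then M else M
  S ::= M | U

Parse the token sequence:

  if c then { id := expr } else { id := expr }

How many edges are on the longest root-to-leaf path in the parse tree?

6

[S [M if c then [M { [L [S [M id := expr]]] }] else [M { [L [S [M id := expr]]] }]]]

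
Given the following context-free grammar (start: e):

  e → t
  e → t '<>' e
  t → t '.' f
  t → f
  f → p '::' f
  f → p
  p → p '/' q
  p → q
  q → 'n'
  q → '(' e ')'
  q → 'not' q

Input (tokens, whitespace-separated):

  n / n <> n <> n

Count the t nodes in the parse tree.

3

[e [t [f [p [p [q n]] / [q n]]]] <> [e [t [f [p [q n]]]] <> [e [t [f [p [q n]]]]]]]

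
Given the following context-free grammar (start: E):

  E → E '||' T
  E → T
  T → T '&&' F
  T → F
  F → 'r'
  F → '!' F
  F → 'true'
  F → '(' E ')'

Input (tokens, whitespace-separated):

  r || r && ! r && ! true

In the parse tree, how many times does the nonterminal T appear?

4

[E [E [T [F r]]] || [T [T [T [F r]] && [F ! [F r]]] && [F ! [F true]]]]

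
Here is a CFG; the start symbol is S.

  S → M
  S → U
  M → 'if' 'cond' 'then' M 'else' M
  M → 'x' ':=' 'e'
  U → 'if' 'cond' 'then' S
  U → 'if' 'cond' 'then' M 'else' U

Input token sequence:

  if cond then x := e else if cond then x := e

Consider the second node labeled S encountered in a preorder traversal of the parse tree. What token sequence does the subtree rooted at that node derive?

x := e

[S [U if cond then [M x := e] else [U if cond then [S [M x := e]]]]]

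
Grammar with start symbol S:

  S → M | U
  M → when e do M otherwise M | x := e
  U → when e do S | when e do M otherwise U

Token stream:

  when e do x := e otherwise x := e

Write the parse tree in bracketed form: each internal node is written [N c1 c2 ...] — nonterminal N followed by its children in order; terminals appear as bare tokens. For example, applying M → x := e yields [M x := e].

[S [M when e do [M x := e] otherwise [M x := e]]]

S
M
when e do M otherwise M
when e do x := e otherwise M
when e do x := e otherwise x := e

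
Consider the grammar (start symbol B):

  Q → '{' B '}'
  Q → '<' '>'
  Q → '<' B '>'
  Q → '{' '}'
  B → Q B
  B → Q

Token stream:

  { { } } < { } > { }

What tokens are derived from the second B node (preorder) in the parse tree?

{ }

[B [Q { [B [Q { }]] }] [B [Q < [B [Q { }]] >] [B [Q { }]]]]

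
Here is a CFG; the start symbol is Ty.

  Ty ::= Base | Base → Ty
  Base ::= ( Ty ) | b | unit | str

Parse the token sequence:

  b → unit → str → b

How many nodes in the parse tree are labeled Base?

[Ty [Base b] → [Ty [Base unit] → [Ty [Base str] → [Ty [Base b]]]]]

4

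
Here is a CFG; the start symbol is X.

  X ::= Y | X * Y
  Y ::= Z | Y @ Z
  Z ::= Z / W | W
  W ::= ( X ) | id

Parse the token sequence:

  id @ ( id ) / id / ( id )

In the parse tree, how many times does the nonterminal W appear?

6

[X [Y [Y [Z [W id]]] @ [Z [Z [Z [W ( [X [Y [Z [W id]]]] )]] / [W id]] / [W ( [X [Y [Z [W id]]]] )]]]]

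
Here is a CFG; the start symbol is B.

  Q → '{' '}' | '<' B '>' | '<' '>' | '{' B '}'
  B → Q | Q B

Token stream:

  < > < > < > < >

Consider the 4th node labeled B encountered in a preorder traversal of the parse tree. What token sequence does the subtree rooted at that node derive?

[B [Q < >] [B [Q < >] [B [Q < >] [B [Q < >]]]]]

< >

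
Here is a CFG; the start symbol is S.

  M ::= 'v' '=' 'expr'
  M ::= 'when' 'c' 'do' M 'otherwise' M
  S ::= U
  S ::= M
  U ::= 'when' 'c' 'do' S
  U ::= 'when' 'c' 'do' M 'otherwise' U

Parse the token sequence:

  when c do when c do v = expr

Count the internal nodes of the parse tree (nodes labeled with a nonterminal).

6

[S [U when c do [S [U when c do [S [M v = expr]]]]]]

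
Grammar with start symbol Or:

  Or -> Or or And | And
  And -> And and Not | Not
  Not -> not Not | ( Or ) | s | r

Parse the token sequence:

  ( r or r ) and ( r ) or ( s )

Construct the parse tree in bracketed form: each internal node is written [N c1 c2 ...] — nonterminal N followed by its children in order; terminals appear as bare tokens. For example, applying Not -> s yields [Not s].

[Or [Or [And [And [Not ( [Or [Or [And [Not r]]] or [And [Not r]]] )]] and [Not ( [Or [And [Not r]]] )]]] or [And [Not ( [Or [And [Not s]]] )]]]

Or
Or or And
And or And
And and Not or And
Not and Not or And
( Or ) and Not or And
( Or or And ) and Not or And
( And or And ) and Not or And
( Not or And ) and Not or And
( r or And ) and Not or And
( r or Not ) and Not or And
( r or r ) and Not or And
( r or r ) and ( Or ) or And
( r or r ) and ( And ) or And
( r or r ) and ( Not ) or And
( r or r ) and ( r ) or And
( r or r ) and ( r ) or Not
( r or r ) and ( r ) or ( Or )
( r or r ) and ( r ) or ( And )
( r or r ) and ( r ) or ( Not )
( r or r ) and ( r ) or ( s )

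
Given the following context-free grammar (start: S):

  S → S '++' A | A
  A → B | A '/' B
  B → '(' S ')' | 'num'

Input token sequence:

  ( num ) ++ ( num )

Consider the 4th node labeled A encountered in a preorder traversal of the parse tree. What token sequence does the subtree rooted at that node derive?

[S [S [A [B ( [S [A [B num]]] )]]] ++ [A [B ( [S [A [B num]]] )]]]

num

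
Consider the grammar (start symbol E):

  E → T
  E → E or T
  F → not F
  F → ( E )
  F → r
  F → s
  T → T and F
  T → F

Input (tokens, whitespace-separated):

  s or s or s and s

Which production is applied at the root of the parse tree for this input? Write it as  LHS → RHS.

E → E or T

[E [E [E [T [F s]]] or [T [F s]]] or [T [T [F s]] and [F s]]]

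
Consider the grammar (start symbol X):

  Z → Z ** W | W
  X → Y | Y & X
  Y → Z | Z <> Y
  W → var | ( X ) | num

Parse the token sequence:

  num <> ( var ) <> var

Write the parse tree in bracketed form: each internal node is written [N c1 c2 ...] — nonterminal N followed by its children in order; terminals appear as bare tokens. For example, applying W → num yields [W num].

X
Y
Z <> Y
W <> Y
num <> Y
num <> Z <> Y
num <> W <> Y
num <> ( X ) <> Y
num <> ( Y ) <> Y
num <> ( Z ) <> Y
num <> ( W ) <> Y
num <> ( var ) <> Y
num <> ( var ) <> Z
num <> ( var ) <> W
num <> ( var ) <> var

[X [Y [Z [W num]] <> [Y [Z [W ( [X [Y [Z [W var]]]] )]] <> [Y [Z [W var]]]]]]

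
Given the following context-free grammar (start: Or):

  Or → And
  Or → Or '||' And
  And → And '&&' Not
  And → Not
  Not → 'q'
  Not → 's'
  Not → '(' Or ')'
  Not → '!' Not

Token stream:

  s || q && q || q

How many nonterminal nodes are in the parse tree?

[Or [Or [Or [And [Not s]]] || [And [And [Not q]] && [Not q]]] || [And [Not q]]]

11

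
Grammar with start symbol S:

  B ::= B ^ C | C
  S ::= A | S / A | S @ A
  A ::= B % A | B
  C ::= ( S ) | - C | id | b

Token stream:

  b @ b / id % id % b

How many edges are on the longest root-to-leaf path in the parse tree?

6

[S [S [S [A [B [C b]]]] @ [A [B [C b]]]] / [A [B [C id]] % [A [B [C id]] % [A [B [C b]]]]]]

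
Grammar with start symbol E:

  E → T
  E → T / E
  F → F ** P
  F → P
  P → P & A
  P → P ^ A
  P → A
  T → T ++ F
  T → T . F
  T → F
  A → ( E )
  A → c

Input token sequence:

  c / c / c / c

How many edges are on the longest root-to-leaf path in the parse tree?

8

[E [T [F [P [A c]]]] / [E [T [F [P [A c]]]] / [E [T [F [P [A c]]]] / [E [T [F [P [A c]]]]]]]]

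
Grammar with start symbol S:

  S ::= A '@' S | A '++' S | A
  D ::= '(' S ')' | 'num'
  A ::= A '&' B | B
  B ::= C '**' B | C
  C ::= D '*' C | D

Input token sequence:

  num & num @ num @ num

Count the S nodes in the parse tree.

[S [A [A [B [C [D num]]]] & [B [C [D num]]]] @ [S [A [B [C [D num]]]] @ [S [A [B [C [D num]]]]]]]

3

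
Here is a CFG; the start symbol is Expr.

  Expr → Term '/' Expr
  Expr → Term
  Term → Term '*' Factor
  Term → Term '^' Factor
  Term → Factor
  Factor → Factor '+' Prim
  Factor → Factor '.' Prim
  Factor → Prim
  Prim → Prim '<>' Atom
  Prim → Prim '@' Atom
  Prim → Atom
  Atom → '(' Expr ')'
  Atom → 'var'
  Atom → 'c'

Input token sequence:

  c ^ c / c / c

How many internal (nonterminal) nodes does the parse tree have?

[Expr [Term [Term [Factor [Prim [Atom c]]]] ^ [Factor [Prim [Atom c]]]] / [Expr [Term [Factor [Prim [Atom c]]]] / [Expr [Term [Factor [Prim [Atom c]]]]]]]

19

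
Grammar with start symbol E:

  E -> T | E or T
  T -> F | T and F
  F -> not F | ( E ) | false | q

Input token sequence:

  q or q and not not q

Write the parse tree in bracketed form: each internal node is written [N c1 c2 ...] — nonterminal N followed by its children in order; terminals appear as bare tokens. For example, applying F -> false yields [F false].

[E [E [T [F q]]] or [T [T [F q]] and [F not [F not [F q]]]]]

E
E or T
T or T
F or T
q or T
q or T and F
q or F and F
q or q and F
q or q and not F
q or q and not not F
q or q and not not q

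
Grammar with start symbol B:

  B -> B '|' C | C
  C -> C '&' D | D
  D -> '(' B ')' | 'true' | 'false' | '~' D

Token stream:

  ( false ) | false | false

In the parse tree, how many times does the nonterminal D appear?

[B [B [B [C [D ( [B [C [D false]]] )]]] | [C [D false]]] | [C [D false]]]

4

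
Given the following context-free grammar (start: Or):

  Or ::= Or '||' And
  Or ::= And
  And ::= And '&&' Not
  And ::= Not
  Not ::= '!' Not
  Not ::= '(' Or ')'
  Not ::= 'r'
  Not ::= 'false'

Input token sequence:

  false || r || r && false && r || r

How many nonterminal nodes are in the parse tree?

[Or [Or [Or [Or [And [Not false]]] || [And [Not r]]] || [And [And [And [Not r]] && [Not false]] && [Not r]]] || [And [Not r]]]

16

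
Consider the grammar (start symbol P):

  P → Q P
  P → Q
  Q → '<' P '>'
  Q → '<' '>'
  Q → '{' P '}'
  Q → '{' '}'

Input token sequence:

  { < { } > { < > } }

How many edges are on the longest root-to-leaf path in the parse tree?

7

[P [Q { [P [Q < [P [Q { }]] >] [P [Q { [P [Q < >]] }]]] }]]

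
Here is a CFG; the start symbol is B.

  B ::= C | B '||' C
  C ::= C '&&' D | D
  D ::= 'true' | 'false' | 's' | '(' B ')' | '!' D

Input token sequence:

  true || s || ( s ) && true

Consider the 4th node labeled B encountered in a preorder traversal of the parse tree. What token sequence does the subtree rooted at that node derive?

s

[B [B [B [C [D true]]] || [C [D s]]] || [C [C [D ( [B [C [D s]]] )]] && [D true]]]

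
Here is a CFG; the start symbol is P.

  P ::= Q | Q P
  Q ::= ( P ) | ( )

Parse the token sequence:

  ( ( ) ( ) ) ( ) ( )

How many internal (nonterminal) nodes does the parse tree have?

[P [Q ( [P [Q ( )] [P [Q ( )]]] )] [P [Q ( )] [P [Q ( )]]]]

10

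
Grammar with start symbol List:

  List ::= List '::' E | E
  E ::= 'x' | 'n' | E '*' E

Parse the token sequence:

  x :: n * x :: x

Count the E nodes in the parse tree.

[List [List [List [E x]] :: [E [E n] * [E x]]] :: [E x]]

5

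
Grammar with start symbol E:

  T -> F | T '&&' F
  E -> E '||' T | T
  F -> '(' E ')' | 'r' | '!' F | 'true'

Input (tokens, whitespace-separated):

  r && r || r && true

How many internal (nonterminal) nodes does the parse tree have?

[E [E [T [T [F r]] && [F r]]] || [T [T [F r]] && [F true]]]

10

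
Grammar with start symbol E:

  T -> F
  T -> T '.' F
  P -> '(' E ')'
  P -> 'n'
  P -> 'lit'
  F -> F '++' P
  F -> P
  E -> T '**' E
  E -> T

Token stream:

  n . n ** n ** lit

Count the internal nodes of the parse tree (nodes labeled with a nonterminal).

15

[E [T [T [F [P n]]] . [F [P n]]] ** [E [T [F [P n]]] ** [E [T [F [P lit]]]]]]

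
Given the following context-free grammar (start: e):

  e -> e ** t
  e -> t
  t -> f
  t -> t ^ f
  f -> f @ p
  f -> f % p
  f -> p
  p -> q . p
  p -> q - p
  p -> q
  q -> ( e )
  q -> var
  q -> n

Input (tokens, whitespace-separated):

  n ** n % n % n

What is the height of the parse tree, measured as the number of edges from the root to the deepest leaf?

[e [e [t [f [p [q n]]]]] ** [t [f [f [f [p [q n]]] % [p [q n]]] % [p [q n]]]]]

7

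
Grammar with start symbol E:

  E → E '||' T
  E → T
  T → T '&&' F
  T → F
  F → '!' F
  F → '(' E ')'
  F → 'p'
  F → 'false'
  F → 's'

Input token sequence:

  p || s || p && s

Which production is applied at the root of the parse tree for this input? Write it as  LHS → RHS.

[E [E [E [T [F p]]] || [T [F s]]] || [T [T [F p]] && [F s]]]

E → E '||' T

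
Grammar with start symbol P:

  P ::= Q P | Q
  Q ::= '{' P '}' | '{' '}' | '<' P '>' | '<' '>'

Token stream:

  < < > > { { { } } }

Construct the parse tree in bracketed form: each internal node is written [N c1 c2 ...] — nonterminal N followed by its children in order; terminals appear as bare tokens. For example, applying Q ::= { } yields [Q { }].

[P [Q < [P [Q < >]] >] [P [Q { [P [Q { [P [Q { }]] }]] }]]]

P
Q P
< P > P
< Q > P
< < > > P
< < > > Q
< < > > { P }
< < > > { Q }
< < > > { { P } }
< < > > { { Q } }
< < > > { { { } } }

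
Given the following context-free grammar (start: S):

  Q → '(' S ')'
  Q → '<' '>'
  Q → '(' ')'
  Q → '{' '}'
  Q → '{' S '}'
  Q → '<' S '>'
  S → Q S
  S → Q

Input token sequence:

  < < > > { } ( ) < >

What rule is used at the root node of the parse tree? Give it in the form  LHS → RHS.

S → Q S

[S [Q < [S [Q < >]] >] [S [Q { }] [S [Q ( )] [S [Q < >]]]]]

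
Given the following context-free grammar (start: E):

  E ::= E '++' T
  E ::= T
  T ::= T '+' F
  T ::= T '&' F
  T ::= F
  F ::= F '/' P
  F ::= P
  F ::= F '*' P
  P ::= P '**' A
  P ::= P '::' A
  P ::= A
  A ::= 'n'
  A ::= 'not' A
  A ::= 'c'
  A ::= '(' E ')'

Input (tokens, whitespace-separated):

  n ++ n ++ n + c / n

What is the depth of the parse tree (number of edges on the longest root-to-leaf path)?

7

[E [E [E [T [F [P [A n]]]]] ++ [T [F [P [A n]]]]] ++ [T [T [F [P [A n]]]] + [F [F [P [A c]]] / [P [A n]]]]]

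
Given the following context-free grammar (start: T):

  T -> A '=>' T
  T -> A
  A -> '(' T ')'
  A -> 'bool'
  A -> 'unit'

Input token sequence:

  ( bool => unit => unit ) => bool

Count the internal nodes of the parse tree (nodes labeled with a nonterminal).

[T [A ( [T [A bool] => [T [A unit] => [T [A unit]]]] )] => [T [A bool]]]

10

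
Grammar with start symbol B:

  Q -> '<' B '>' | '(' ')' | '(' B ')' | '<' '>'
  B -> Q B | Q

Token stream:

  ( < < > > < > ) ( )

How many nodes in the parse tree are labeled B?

[B [Q ( [B [Q < [B [Q < >]] >] [B [Q < >]]] )] [B [Q ( )]]]

5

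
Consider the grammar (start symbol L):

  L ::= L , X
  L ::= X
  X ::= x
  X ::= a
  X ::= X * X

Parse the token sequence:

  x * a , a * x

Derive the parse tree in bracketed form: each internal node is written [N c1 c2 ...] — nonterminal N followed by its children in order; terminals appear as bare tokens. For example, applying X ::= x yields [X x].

[L [L [X [X x] * [X a]]] , [X [X a] * [X x]]]

L
L , X
X , X
X * X , X
x * X , X
x * a , X
x * a , X * X
x * a , a * X
x * a , a * x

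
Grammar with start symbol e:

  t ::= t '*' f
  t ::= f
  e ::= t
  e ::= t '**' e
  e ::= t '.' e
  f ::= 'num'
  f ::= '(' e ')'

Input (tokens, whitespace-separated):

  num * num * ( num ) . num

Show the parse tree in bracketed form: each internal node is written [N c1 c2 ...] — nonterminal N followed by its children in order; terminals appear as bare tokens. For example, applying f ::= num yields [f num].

[e [t [t [t [f num]] * [f num]] * [f ( [e [t [f num]]] )]] . [e [t [f num]]]]

e
t . e
t * f . e
t * f * f . e
f * f * f . e
num * f * f . e
num * num * f . e
num * num * ( e ) . e
num * num * ( t ) . e
num * num * ( f ) . e
num * num * ( num ) . e
num * num * ( num ) . t
num * num * ( num ) . f
num * num * ( num ) . num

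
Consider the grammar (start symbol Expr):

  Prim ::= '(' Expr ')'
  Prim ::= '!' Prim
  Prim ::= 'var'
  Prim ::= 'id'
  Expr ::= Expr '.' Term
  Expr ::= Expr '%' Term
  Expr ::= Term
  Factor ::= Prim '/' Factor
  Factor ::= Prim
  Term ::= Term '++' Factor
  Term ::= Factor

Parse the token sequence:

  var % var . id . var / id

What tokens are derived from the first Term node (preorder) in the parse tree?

[Expr [Expr [Expr [Expr [Term [Factor [Prim var]]]] % [Term [Factor [Prim var]]]] . [Term [Factor [Prim id]]]] . [Term [Factor [Prim var] / [Factor [Prim id]]]]]

var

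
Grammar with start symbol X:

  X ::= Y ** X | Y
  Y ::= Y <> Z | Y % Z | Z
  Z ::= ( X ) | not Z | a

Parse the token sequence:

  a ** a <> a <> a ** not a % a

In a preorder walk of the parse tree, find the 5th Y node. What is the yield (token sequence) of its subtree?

not a % a

[X [Y [Z a]] ** [X [Y [Y [Y [Z a]] <> [Z a]] <> [Z a]] ** [X [Y [Y [Z not [Z a]]] % [Z a]]]]]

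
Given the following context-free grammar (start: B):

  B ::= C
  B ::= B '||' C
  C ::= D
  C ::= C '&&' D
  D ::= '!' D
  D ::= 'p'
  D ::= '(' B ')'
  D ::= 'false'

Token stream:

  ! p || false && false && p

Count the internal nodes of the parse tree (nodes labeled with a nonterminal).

[B [B [C [D ! [D p]]]] || [C [C [C [D false]] && [D false]] && [D p]]]

11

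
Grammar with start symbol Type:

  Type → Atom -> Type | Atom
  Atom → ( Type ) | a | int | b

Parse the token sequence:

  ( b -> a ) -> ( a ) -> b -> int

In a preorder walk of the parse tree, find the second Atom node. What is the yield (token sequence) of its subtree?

[Type [Atom ( [Type [Atom b] -> [Type [Atom a]]] )] -> [Type [Atom ( [Type [Atom a]] )] -> [Type [Atom b] -> [Type [Atom int]]]]]

b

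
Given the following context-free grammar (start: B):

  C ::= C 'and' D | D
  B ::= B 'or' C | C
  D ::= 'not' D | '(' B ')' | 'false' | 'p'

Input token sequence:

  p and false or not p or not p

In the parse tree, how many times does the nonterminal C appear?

4

[B [B [B [C [C [D p]] and [D false]]] or [C [D not [D p]]]] or [C [D not [D p]]]]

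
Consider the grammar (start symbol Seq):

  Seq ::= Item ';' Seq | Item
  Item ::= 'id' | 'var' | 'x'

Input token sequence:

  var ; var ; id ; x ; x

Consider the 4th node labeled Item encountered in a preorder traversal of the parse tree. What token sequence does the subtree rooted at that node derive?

[Seq [Item var] ; [Seq [Item var] ; [Seq [Item id] ; [Seq [Item x] ; [Seq [Item x]]]]]]

x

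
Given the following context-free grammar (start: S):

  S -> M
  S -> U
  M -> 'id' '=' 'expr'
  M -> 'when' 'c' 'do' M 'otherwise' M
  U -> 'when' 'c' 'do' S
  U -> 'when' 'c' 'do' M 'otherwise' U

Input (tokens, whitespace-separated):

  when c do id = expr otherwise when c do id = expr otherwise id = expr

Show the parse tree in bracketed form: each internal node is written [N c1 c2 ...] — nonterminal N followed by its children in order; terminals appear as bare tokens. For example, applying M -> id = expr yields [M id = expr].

[S [M when c do [M id = expr] otherwise [M when c do [M id = expr] otherwise [M id = expr]]]]

S
M
when c do M otherwise M
when c do id = expr otherwise M
when c do id = expr otherwise when c do M otherwise M
when c do id = expr otherwise when c do id = expr otherwise M
when c do id = expr otherwise when c do id = expr otherwise id = expr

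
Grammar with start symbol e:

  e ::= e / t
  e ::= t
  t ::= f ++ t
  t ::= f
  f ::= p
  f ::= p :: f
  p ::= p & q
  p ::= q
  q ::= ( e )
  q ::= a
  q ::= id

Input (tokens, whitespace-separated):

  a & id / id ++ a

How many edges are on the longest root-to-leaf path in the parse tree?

7

[e [e [t [f [p [p [q a]] & [q id]]]]] / [t [f [p [q id]]] ++ [t [f [p [q a]]]]]]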